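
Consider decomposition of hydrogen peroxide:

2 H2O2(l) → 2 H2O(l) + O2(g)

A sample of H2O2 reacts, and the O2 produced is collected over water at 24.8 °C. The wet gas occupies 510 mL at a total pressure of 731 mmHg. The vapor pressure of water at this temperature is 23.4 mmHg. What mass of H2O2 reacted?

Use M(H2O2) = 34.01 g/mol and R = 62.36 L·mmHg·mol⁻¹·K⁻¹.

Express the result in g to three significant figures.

1.32 g

P(O2) = 731 − 23.4 = 707.6 mmHg
n(O2) = PV/RT = (707.6 × 0.5100) / (62.36 × 297.95) = 0.01942 mol
n(H2O2) = (2/1) × 0.01942 = 0.03884 mol
m(H2O2) = 0.03884 × 34.01 = 1.321 g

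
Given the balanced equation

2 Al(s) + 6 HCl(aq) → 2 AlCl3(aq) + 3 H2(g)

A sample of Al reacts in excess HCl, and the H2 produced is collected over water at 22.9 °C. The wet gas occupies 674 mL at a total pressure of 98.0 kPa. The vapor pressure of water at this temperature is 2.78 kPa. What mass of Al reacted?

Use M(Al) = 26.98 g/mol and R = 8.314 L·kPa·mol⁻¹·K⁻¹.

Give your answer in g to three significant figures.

0.469 g

P(H2) = 98.0 − 2.78 = 95.22 kPa
n(H2) = PV/RT = (95.22 × 0.6740) / (8.314 × 296.05) = 0.02607 mol
n(Al) = (2/3) × 0.02607 = 0.01738 mol
m(Al) = 0.01738 × 26.98 = 0.4689 g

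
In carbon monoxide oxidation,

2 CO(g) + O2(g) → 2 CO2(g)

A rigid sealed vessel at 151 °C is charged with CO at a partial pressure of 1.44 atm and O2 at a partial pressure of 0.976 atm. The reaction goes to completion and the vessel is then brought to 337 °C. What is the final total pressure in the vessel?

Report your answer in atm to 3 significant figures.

2.44 atm

With V and T fixed, P_i ∝ n_i, so the mole ratios apply directly to partial pressures at 151 °C.
P(O2) required for 1.44 atm of CO = (1/2) × 1.44 = 0.7200 atm; available 0.976 atm, so CO is limiting.
P(O2) remaining = 0.976 − (1/2) × 1.44 = 0.2560 atm
P(gaseous products) = (2)/2 × 1.44 = 1.440 atm
P_total at 151 °C = 0.2560 + 1.440 = 1.696 atm
Scaling to 337 °C: P = 1.696 × 610.15/424.15 = 2.440 atm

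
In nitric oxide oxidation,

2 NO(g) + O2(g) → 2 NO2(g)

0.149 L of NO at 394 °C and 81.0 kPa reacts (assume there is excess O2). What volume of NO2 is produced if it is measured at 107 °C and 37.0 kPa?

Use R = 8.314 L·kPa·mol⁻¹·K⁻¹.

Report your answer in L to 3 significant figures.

n(NO) = PV/RT = (81.0 × 0.149) / (8.314 × 667.15) = 0.002176 mol
n(NO2) = (2/2) × 0.002176 = 0.002176 mol
V = nRT/P = 0.002176 × 8.314 × 380.15 / 37.0 = 0.1859 L

0.186 L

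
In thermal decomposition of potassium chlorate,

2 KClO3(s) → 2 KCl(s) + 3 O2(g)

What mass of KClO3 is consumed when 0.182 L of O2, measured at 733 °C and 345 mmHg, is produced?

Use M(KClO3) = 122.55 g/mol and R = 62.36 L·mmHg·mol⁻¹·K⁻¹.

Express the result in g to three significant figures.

0.0818 g

n(O2) = PV/RT = (345 × 0.182) / (62.36 × 1006.15) = 0.001001 mol
n(KClO3) = (2/3) × 0.001001 = 0.0006673 mol
m(KClO3) = 0.0006673 × 122.55 = 0.08178 g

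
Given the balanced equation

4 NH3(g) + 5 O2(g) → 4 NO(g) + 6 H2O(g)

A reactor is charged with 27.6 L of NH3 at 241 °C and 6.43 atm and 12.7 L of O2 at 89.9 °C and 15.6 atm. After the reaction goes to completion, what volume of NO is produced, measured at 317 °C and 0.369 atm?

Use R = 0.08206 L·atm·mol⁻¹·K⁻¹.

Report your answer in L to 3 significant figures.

n(NH3) = PV/RT = (6.43 × 27.6) / (0.08206 × 514.15) = 4.206 mol
n(O2) = PV/RT = (15.6 × 12.7) / (0.08206 × 363.05) = 6.650 mol
For 4.206 mol NH3, stoichiometry requires (5/4) × 4.206 = 5.258 mol O2; 6.650 mol is available, so NH3 is limiting.
n(NO) = (4/4) × 4.206 = 4.206 mol
V(NO) = nRT/P = 4.206 × 0.08206 × 590.15 / 0.369 = 552.0 L

552 L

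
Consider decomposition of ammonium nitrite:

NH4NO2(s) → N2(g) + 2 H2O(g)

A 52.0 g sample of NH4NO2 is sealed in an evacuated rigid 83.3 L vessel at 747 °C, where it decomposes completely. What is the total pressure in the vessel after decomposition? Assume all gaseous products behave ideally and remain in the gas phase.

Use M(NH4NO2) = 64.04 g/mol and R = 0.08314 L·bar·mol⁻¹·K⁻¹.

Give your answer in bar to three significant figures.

2.48 bar

n(NH4NO2) = 52.0 / 64.04 = 0.8120 mol
n(gas produced) = (3/1) × 0.8120 = 2.436 mol
P = nRT/V = 2.436 × 0.08314 × 1020.15 / 83.3 = 2.480 bar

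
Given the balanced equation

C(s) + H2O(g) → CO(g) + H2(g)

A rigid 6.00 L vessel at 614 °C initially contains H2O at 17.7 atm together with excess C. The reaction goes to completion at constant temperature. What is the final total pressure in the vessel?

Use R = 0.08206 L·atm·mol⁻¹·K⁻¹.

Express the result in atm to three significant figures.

At constant T and V, P ∝ n(gas): 1 mol gas → 2 mol gas.
P_final = (2/1) × 17.7 = 35.40 atm

35.4 atm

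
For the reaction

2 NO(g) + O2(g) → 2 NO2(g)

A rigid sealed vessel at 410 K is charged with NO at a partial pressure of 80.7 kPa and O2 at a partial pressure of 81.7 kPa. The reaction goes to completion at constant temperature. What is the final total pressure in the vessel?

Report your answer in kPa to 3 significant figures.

With V and T fixed, P_i ∝ n_i, so the mole ratios apply directly to partial pressures at 410 K.
P(O2) required for 80.7 kPa of NO = (1/2) × 80.7 = 40.35 kPa; available 81.7 kPa, so NO is limiting.
P(O2) remaining = 81.7 − (1/2) × 80.7 = 41.35 kPa
P(gaseous products) = (2)/2 × 80.7 = 80.70 kPa
P_total at 410 K = 41.35 + 80.70 = 122.1 kPa

122 kPa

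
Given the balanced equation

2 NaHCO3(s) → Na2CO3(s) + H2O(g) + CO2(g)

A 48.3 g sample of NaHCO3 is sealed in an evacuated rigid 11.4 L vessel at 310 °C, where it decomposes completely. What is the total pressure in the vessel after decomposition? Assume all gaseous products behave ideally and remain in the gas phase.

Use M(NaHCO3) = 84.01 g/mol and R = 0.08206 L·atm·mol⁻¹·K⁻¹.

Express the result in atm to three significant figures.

n(NaHCO3) = 48.3 / 84.01 = 0.5749 mol
n(gas produced) = (2/2) × 0.5749 = 0.5749 mol
P = nRT/V = 0.5749 × 0.08206 × 583.15 / 11.4 = 2.413 atm

2.41 atm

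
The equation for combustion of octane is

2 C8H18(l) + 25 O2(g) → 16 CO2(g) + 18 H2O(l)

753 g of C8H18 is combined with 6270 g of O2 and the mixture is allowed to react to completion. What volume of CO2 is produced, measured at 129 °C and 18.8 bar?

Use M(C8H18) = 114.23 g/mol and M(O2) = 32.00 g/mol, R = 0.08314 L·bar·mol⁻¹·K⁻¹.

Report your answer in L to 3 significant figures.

n(C8H18) = 753 / 114.23 = 6.592 mol
n(O2) = 6270 / 32.00 = 195.9 mol
For 6.592 mol C8H18, stoichiometry requires (25/2) × 6.592 = 82.40 mol O2; 195.9 mol is available, so C8H18 is limiting.
n(CO2) = (16/2) × 6.592 = 52.74 mol
V(CO2) = nRT/P = 52.74 × 0.08314 × 402.15 / 18.8 = 93.80 L

93.8 L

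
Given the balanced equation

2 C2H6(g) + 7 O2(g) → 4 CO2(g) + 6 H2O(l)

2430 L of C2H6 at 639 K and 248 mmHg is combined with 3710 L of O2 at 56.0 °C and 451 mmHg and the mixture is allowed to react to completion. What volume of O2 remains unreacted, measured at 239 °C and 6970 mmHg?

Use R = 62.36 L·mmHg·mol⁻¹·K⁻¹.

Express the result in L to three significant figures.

131 L

n(C2H6) = PV/RT = (248 × 2430) / (62.36 × 639) = 15.12 mol
n(O2) = PV/RT = (451 × 3710) / (62.36 × 329.15) = 81.52 mol
For 15.12 mol C2H6, stoichiometry requires (7/2) × 15.12 = 52.92 mol O2; 81.52 mol is available, so C2H6 is limiting.
n(O2) consumed = (7/2) × 15.12 = 52.92 mol; remaining = 81.52 − 52.92 = 28.60 mol
V(O2) = nRT/P = 28.60 × 62.36 × 512.15 / 6970 = 131.0 L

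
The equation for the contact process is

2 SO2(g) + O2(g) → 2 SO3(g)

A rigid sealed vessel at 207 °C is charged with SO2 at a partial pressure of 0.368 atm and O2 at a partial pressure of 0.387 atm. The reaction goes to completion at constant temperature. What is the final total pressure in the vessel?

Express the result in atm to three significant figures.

0.571 atm

At constant V, partial pressures at 207 °C are proportional to moles, so apply stoichiometry directly to pressures.
P(O2) required for 0.368 atm of SO2 = (1/2) × 0.368 = 0.1840 atm; available 0.387 atm, so SO2 is limiting.
P(O2) remaining = 0.387 − (1/2) × 0.368 = 0.2030 atm
P(gaseous products) = (2)/2 × 0.368 = 0.3680 atm
P_total at 207 °C = 0.2030 + 0.3680 = 0.5710 atm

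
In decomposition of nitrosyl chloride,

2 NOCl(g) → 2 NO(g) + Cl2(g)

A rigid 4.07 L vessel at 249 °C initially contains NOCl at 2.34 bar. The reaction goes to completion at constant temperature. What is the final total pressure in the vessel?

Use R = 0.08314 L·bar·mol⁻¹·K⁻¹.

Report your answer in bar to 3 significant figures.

3.51 bar

Since T and V are fixed, P_final/P_initial = n_final/n_initial = 3/2.
P_final = (3/2) × 2.34 = 3.510 bar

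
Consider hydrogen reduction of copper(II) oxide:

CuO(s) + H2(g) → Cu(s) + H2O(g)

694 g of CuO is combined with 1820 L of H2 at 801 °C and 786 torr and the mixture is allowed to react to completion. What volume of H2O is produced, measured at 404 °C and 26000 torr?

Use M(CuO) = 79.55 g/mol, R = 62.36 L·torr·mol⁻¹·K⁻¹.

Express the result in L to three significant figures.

n(CuO) = 694 / 79.55 = 8.724 mol
n(H2) = PV/RT = (786 × 1820) / (62.36 × 1074.15) = 21.36 mol
For 8.724 mol CuO, stoichiometry requires (1/1) × 8.724 = 8.724 mol H2; 21.36 mol is available, so CuO is limiting.
n(H2O) = (1/1) × 8.724 = 8.724 mol
V(H2O) = nRT/P = 8.724 × 62.36 × 677.15 / 26000 = 14.17 L

14.2 L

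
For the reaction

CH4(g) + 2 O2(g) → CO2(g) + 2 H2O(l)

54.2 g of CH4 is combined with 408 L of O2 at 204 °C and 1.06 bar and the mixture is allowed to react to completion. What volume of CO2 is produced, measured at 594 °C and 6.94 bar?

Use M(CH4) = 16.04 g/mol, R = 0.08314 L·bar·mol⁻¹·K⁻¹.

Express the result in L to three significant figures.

35.1 L

n(CH4) = 54.2 / 16.04 = 3.379 mol
n(O2) = PV/RT = (1.06 × 408) / (0.08314 × 477.15) = 10.90 mol
For 3.379 mol CH4, stoichiometry requires (2/1) × 3.379 = 6.758 mol O2; 10.90 mol is available, so CH4 is limiting.
n(CO2) = (1/1) × 3.379 = 3.379 mol
V(CO2) = nRT/P = 3.379 × 0.08314 × 867.15 / 6.94 = 35.10 L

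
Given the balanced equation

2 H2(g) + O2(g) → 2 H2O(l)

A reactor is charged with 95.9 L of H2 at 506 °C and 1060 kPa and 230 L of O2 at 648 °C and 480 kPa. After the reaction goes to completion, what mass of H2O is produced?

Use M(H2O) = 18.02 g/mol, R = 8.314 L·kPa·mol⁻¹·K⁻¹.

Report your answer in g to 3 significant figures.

n(H2) = PV/RT = (1060 × 95.9) / (8.314 × 779.15) = 15.69 mol
n(O2) = PV/RT = (480 × 230) / (8.314 × 921.15) = 14.42 mol
For 15.69 mol H2, stoichiometry requires (1/2) × 15.69 = 7.845 mol O2; 14.42 mol is available, so H2 is limiting.
n(H2O) = (2/2) × 15.69 = 15.69 mol
m(H2O) = 15.69 × 18.02 = 282.7 g

283 g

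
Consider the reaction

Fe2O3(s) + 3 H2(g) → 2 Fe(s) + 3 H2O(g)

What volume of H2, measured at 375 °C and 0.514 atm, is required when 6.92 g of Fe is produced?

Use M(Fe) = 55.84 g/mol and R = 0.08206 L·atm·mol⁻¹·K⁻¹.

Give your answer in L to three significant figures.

n(Fe) = 6.920 / 55.84 = 0.1239 mol
n(H2) = (3/2) × 0.1239 = 0.1858 mol
V = nRT/P = 0.1858 × 0.08206 × 648.15 / 0.514 = 19.23 L

19.2 L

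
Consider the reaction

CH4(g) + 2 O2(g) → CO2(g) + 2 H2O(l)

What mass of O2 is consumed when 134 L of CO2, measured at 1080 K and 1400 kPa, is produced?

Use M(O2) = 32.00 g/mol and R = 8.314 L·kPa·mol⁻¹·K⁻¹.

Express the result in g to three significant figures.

n(CO2) = PV/RT = (1400 × 134) / (8.314 × 1080) = 20.89 mol
n(O2) = (2/1) × 20.89 = 41.78 mol
m(O2) = 41.78 × 32.00 = 1337 g

1340 g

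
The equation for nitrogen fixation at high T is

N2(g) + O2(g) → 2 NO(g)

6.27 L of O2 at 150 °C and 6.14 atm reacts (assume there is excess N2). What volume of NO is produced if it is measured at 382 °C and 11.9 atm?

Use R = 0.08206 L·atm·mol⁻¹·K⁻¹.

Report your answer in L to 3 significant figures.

n(O2) = PV/RT = (6.14 × 6.27) / (0.08206 × 423.15) = 1.109 mol
n(NO) = (2/1) × 1.109 = 2.218 mol
V = nRT/P = 2.218 × 0.08206 × 655.15 / 11.9 = 10.02 L

10.0 L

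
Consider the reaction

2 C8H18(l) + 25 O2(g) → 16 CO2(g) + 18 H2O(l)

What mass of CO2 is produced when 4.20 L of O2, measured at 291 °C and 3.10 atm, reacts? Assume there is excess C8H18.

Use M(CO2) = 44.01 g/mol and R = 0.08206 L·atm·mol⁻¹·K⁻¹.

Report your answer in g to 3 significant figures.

7.92 g

n(O2) = PV/RT = (3.10 × 4.20) / (0.08206 × 564.15) = 0.2812 mol
n(CO2) = (16/25) × 0.2812 = 0.1800 mol
m(CO2) = 0.1800 × 44.01 = 7.922 g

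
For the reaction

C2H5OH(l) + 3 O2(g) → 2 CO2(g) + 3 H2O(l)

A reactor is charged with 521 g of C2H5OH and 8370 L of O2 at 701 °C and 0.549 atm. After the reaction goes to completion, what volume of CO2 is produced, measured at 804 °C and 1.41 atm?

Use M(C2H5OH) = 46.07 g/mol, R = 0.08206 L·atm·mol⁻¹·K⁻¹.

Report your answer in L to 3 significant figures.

n(C2H5OH) = 521 / 46.07 = 11.31 mol
n(O2) = PV/RT = (0.549 × 8370) / (0.08206 × 974.15) = 57.48 mol
For 11.31 mol C2H5OH, stoichiometry requires (3/1) × 11.31 = 33.93 mol O2; 57.48 mol is available, so C2H5OH is limiting.
n(CO2) = (2/1) × 11.31 = 22.62 mol
V(CO2) = nRT/P = 22.62 × 0.08206 × 1077.15 / 1.41 = 1418 L

1420 L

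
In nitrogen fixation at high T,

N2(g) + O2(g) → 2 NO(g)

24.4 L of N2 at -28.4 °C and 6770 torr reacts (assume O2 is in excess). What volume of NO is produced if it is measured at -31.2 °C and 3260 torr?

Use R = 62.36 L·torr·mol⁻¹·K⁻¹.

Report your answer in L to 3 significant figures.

n(N2) = PV/RT = (6770 × 24.4) / (62.36 × 244.75) = 10.82 mol
n(NO) = (2/1) × 10.82 = 21.64 mol
V = nRT/P = 21.64 × 62.36 × 241.95 / 3260 = 100.2 L

100 L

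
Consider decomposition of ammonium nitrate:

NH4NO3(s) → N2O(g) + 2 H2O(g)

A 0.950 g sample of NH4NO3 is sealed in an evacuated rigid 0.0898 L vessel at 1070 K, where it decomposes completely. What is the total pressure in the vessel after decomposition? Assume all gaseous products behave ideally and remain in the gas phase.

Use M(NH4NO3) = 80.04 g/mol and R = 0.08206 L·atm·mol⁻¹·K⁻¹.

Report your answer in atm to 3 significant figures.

n(NH4NO3) = 0.950 / 80.04 = 0.01187 mol
n(gas produced) = (3/1) × 0.01187 = 0.03561 mol
P = nRT/V = 0.03561 × 0.08206 × 1070 / 0.0898 = 34.82 atm

34.8 atm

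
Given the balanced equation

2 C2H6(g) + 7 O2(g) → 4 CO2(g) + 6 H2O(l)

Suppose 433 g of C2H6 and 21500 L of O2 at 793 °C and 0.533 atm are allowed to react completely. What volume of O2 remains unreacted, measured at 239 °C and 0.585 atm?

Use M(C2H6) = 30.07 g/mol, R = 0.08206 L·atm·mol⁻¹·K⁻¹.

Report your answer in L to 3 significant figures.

n(C2H6) = 433 / 30.07 = 14.40 mol
n(O2) = PV/RT = (0.533 × 21500) / (0.08206 × 1066.15) = 131.0 mol
For 14.40 mol C2H6, stoichiometry requires (7/2) × 14.40 = 50.40 mol O2; 131.0 mol is available, so C2H6 is limiting.
n(O2) consumed = (7/2) × 14.40 = 50.40 mol; remaining = 131.0 − 50.40 = 80.60 mol
V(O2) = nRT/P = 80.60 × 0.08206 × 512.15 / 0.585 = 5790 L

5790 L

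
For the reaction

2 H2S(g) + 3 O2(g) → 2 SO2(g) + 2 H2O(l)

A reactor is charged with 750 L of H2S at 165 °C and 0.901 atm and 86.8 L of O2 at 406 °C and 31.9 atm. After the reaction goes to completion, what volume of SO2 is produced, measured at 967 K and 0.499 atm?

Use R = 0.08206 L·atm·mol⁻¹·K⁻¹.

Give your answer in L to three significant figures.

2990 L

n(H2S) = PV/RT = (0.901 × 750) / (0.08206 × 438.15) = 18.79 mol
n(O2) = PV/RT = (31.9 × 86.8) / (0.08206 × 679.15) = 49.68 mol
For 18.79 mol H2S, stoichiometry requires (3/2) × 18.79 = 28.18 mol O2; 49.68 mol is available, so H2S is limiting.
n(SO2) = (2/2) × 18.79 = 18.79 mol
V(SO2) = nRT/P = 18.79 × 0.08206 × 967 / 0.499 = 2988 L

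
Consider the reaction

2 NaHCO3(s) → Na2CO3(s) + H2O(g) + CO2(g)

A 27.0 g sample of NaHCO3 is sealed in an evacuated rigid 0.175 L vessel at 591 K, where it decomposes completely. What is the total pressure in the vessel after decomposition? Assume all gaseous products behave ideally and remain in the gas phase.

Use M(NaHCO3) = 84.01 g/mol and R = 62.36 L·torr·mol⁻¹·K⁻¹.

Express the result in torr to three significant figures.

n(NaHCO3) = 27.0 / 84.01 = 0.3214 mol
n(gas produced) = (2/2) × 0.3214 = 0.3214 mol
P = nRT/V = 0.3214 × 62.36 × 591 / 0.175 = 67690 torr

67700 torr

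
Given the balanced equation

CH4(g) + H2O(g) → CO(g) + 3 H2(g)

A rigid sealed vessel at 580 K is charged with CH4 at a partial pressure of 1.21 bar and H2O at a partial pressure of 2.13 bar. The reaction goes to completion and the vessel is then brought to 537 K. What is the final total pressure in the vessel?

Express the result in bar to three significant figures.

5.33 bar

With V and T fixed, P_i ∝ n_i, so the mole ratios apply directly to partial pressures at 580 K.
P(H2O) required for 1.21 bar of CH4 = (1/1) × 1.21 = 1.210 bar; available 2.13 bar, so CH4 is limiting.
P(H2O) remaining = 2.13 − (1/1) × 1.21 = 0.9200 bar
P(gaseous products) = (1+3)/1 × 1.21 = 4.840 bar
P_total at 580 K = 0.9200 + 4.840 = 5.760 bar
Scaling to 537 K: P = 5.760 × 537/580 = 5.333 bar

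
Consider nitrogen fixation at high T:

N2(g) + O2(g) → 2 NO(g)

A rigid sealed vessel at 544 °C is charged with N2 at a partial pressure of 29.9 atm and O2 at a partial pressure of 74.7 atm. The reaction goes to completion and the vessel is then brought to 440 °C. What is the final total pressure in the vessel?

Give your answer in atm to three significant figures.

91.3 atm

At constant V, partial pressures at 544 °C are proportional to moles, so apply stoichiometry directly to pressures.
P(O2) required for 29.9 atm of N2 = (1/1) × 29.9 = 29.90 atm; available 74.7 atm, so N2 is limiting.
P(O2) remaining = 74.7 − (1/1) × 29.9 = 44.80 atm
P(gaseous products) = (2)/1 × 29.9 = 59.80 atm
P_total at 544 °C = 44.80 + 59.80 = 104.6 atm
Scaling to 440 °C: P = 104.6 × 713.15/817.15 = 91.29 atm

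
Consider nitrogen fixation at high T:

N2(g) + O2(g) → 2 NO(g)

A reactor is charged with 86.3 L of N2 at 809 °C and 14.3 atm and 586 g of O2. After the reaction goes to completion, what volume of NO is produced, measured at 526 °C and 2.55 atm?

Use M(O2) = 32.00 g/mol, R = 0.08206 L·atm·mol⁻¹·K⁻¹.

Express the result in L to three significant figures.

n(N2) = PV/RT = (14.3 × 86.3) / (0.08206 × 1082.15) = 13.90 mol
n(O2) = 586 / 32.00 = 18.31 mol
For 13.90 mol N2, stoichiometry requires (1/1) × 13.90 = 13.90 mol O2; 18.31 mol is available, so N2 is limiting.
n(NO) = (2/1) × 13.90 = 27.80 mol
V(NO) = nRT/P = 27.80 × 0.08206 × 799.15 / 2.55 = 714.9 L

715 L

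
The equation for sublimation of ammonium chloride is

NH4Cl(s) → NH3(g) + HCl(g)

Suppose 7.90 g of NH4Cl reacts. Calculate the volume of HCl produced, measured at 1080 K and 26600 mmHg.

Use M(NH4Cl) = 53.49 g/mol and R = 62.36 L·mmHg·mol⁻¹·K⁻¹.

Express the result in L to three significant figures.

0.374 L

n(NH4Cl) = 7.900 / 53.49 = 0.1477 mol
n(HCl) = (1/1) × 0.1477 = 0.1477 mol
V = nRT/P = 0.1477 × 62.36 × 1080 / 26600 = 0.3740 L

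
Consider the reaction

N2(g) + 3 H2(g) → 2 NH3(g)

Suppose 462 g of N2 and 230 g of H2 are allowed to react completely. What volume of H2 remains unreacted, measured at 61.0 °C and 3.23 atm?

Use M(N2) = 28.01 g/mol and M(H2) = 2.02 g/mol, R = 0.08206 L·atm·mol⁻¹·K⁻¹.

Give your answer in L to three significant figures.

n(N2) = 462 / 28.01 = 16.49 mol
n(H2) = 230 / 2.02 = 113.9 mol
For 16.49 mol N2, stoichiometry requires (3/1) × 16.49 = 49.47 mol H2; 113.9 mol is available, so N2 is limiting.
n(H2) consumed = (3/1) × 16.49 = 49.47 mol; remaining = 113.9 − 49.47 = 64.43 mol
V(H2) = nRT/P = 64.43 × 0.08206 × 334.15 / 3.23 = 547.0 L

547 L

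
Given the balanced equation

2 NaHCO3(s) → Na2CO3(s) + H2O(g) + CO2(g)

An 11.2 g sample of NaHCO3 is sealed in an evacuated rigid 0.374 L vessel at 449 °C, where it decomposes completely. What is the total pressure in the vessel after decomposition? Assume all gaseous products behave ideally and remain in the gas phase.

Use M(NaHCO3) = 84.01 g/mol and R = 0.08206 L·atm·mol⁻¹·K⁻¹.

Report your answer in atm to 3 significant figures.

21.1 atm

n(NaHCO3) = 11.2 / 84.01 = 0.1333 mol
n(gas produced) = (2/2) × 0.1333 = 0.1333 mol
P = nRT/V = 0.1333 × 0.08206 × 722.15 / 0.374 = 21.12 atm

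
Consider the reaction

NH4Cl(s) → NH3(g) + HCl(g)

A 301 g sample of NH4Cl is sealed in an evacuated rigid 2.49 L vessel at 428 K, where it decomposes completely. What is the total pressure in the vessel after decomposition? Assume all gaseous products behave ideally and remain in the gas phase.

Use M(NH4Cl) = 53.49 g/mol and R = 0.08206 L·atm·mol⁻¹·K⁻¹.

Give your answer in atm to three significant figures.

159 atm

n(NH4Cl) = 301 / 53.49 = 5.627 mol
n(gas produced) = (2/1) × 5.627 = 11.25 mol
P = nRT/V = 11.25 × 0.08206 × 428 / 2.49 = 158.7 atm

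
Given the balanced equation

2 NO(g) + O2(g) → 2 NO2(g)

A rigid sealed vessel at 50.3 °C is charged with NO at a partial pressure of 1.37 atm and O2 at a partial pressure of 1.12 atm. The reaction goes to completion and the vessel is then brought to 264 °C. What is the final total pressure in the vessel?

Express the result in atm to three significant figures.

3.00 atm

At constant V, partial pressures at 50.3 °C are proportional to moles, so apply stoichiometry directly to pressures.
P(O2) required for 1.37 atm of NO = (1/2) × 1.37 = 0.6850 atm; available 1.12 atm, so NO is limiting.
P(O2) remaining = 1.12 − (1/2) × 1.37 = 0.4350 atm
P(gaseous products) = (2)/2 × 1.37 = 1.370 atm
P_total at 50.3 °C = 0.4350 + 1.370 = 1.805 atm
Scaling to 264 °C: P = 1.805 × 537.15/323.45 = 2.998 atm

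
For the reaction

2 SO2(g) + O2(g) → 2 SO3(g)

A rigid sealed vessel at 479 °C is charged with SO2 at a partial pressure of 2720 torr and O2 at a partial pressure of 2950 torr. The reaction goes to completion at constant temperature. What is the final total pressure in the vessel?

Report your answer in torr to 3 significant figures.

4310 torr

Because the vessel is rigid and T is held at 479 °C, work the stoichiometry in partial pressures (P_i = n_iRT/V).
P(O2) required for 2720 torr of SO2 = (1/2) × 2720 = 1360 torr; available 2950 torr, so SO2 is limiting.
P(O2) remaining = 2950 − (1/2) × 2720 = 1590 torr
P(gaseous products) = (2)/2 × 2720 = 2720 torr
P_total at 479 °C = 1590 + 2720 = 4310 torr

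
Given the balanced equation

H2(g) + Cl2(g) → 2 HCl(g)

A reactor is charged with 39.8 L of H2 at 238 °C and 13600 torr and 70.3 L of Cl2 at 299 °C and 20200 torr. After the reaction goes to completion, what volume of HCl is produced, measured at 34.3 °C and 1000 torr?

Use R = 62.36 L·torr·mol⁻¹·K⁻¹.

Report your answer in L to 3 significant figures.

n(H2) = PV/RT = (13600 × 39.8) / (62.36 × 511.15) = 16.98 mol
n(Cl2) = PV/RT = (20200 × 70.3) / (62.36 × 572.15) = 39.80 mol
For 16.98 mol H2, stoichiometry requires (1/1) × 16.98 = 16.98 mol Cl2; 39.80 mol is available, so H2 is limiting.
n(HCl) = (2/1) × 16.98 = 33.96 mol
V(HCl) = nRT/P = 33.96 × 62.36 × 307.45 / 1000 = 651.1 L

651 L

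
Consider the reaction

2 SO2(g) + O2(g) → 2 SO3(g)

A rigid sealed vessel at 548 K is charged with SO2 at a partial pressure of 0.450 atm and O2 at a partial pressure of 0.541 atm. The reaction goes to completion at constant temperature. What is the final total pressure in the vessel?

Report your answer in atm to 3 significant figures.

0.766 atm

Because the vessel is rigid and T is held at 548 K, work the stoichiometry in partial pressures (P_i = n_iRT/V).
P(O2) required for 0.450 atm of SO2 = (1/2) × 0.450 = 0.2250 atm; available 0.541 atm, so SO2 is limiting.
P(O2) remaining = 0.541 − (1/2) × 0.450 = 0.3160 atm
P(gaseous products) = (2)/2 × 0.450 = 0.4500 atm
P_total at 548 K = 0.3160 + 0.4500 = 0.7660 atm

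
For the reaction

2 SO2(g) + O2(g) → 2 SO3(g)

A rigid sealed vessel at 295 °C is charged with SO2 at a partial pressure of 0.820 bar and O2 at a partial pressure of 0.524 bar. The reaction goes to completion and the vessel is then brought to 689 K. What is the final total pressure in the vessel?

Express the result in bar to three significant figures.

1.13 bar

With V and T fixed, P_i ∝ n_i, so the mole ratios apply directly to partial pressures at 295 °C.
P(O2) required for 0.820 bar of SO2 = (1/2) × 0.820 = 0.4100 bar; available 0.524 bar, so SO2 is limiting.
P(O2) remaining = 0.524 − (1/2) × 0.820 = 0.1140 bar
P(gaseous products) = (2)/2 × 0.820 = 0.8200 bar
P_total at 295 °C = 0.1140 + 0.8200 = 0.9340 bar
Scaling to 689 K: P = 0.9340 × 689/568.15 = 1.133 bar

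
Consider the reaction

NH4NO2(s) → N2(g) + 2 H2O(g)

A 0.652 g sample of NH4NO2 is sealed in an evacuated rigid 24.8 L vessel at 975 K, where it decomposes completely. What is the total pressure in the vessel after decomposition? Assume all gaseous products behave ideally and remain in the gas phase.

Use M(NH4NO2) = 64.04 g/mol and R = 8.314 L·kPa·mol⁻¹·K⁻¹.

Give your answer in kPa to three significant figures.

n(NH4NO2) = 0.652 / 64.04 = 0.01018 mol
n(gas produced) = (3/1) × 0.01018 = 0.03054 mol
P = nRT/V = 0.03054 × 8.314 × 975 / 24.8 = 9.982 kPa

9.98 kPa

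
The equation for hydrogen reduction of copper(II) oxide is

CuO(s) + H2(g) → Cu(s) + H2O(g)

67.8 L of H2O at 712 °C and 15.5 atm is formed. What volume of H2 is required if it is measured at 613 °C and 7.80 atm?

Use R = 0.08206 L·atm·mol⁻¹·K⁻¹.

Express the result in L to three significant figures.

n(H2O) = PV/RT = (15.5 × 67.8) / (0.08206 × 985.15) = 13.00 mol
n(H2) = (1/1) × 13.00 = 13.00 mol
V = nRT/P = 13.00 × 0.08206 × 886.15 / 7.80 = 121.2 L

121 L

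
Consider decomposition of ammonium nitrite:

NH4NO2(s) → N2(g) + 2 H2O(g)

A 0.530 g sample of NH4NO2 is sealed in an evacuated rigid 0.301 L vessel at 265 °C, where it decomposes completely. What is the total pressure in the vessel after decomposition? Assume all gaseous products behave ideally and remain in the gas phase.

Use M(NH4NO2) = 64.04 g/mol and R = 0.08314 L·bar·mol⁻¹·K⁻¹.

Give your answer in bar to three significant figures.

3.69 bar

n(NH4NO2) = 0.530 / 64.04 = 0.008276 mol
n(gas produced) = (3/1) × 0.008276 = 0.02483 mol
P = nRT/V = 0.02483 × 0.08314 × 538.15 / 0.301 = 3.691 bar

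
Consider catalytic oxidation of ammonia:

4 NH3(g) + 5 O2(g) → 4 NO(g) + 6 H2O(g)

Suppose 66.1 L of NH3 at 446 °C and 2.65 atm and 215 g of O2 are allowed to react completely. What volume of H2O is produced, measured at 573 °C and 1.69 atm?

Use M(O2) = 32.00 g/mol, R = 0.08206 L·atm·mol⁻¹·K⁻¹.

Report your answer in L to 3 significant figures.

183 L

n(NH3) = PV/RT = (2.65 × 66.1) / (0.08206 × 719.15) = 2.968 mol
n(O2) = 215 / 32.00 = 6.719 mol
For 2.968 mol NH3, stoichiometry requires (5/4) × 2.968 = 3.710 mol O2; 6.719 mol is available, so NH3 is limiting.
n(H2O) = (6/4) × 2.968 = 4.452 mol
V(H2O) = nRT/P = 4.452 × 0.08206 × 846.15 / 1.69 = 182.9 L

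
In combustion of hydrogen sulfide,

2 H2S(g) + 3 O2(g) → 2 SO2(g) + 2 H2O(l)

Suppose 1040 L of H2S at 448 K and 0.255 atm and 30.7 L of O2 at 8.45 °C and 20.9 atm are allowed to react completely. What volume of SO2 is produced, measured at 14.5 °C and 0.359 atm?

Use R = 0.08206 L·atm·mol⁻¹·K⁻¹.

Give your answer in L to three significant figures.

n(H2S) = PV/RT = (0.255 × 1040) / (0.08206 × 448) = 7.214 mol
n(O2) = PV/RT = (20.9 × 30.7) / (0.08206 × 281.6) = 27.77 mol
For 7.214 mol H2S, stoichiometry requires (3/2) × 7.214 = 10.82 mol O2; 27.77 mol is available, so H2S is limiting.
n(SO2) = (2/2) × 7.214 = 7.214 mol
V(SO2) = nRT/P = 7.214 × 0.08206 × 287.65 / 0.359 = 474.3 L

474 L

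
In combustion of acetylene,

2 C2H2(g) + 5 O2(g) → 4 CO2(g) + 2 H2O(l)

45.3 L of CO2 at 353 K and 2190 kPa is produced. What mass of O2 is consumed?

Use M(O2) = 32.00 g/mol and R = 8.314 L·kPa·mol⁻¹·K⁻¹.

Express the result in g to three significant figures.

1350 g

n(CO2) = PV/RT = (2190 × 45.3) / (8.314 × 353) = 33.80 mol
n(O2) = (5/4) × 33.80 = 42.25 mol
m(O2) = 42.25 × 32.00 = 1352 g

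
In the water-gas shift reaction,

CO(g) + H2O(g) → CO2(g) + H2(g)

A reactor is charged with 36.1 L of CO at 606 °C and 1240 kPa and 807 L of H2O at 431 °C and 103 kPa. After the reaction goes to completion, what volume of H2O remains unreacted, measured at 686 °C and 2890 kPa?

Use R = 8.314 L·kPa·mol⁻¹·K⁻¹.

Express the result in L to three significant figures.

22.3 L

n(CO) = PV/RT = (1240 × 36.1) / (8.314 × 879.15) = 6.124 mol
n(H2O) = PV/RT = (103 × 807) / (8.314 × 704.15) = 14.20 mol
For 6.124 mol CO, stoichiometry requires (1/1) × 6.124 = 6.124 mol H2O; 14.20 mol is available, so CO is limiting.
n(H2O) consumed = (1/1) × 6.124 = 6.124 mol; remaining = 14.20 − 6.124 = 8.076 mol
V(H2O) = nRT/P = 8.076 × 8.314 × 959.15 / 2890 = 22.28 L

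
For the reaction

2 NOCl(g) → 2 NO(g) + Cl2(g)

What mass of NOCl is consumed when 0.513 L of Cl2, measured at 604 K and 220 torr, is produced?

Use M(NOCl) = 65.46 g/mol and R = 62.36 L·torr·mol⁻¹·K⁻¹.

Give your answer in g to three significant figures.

n(Cl2) = PV/RT = (220 × 0.513) / (62.36 × 604) = 0.002996 mol
n(NOCl) = (2/1) × 0.002996 = 0.005992 mol
m(NOCl) = 0.005992 × 65.46 = 0.3922 g

0.392 g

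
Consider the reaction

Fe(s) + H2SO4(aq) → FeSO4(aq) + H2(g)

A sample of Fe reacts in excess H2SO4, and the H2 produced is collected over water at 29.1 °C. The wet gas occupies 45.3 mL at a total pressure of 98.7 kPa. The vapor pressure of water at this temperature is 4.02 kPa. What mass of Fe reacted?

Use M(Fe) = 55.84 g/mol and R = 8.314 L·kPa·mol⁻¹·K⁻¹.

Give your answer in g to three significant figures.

P(H2) = 98.7 − 4.02 = 94.68 kPa
n(H2) = PV/RT = (94.68 × 0.04530) / (8.314 × 302.25) = 0.001707 mol
n(Fe) = (1/1) × 0.001707 = 0.001707 mol
m(Fe) = 0.001707 × 55.84 = 0.09532 g

0.0953 g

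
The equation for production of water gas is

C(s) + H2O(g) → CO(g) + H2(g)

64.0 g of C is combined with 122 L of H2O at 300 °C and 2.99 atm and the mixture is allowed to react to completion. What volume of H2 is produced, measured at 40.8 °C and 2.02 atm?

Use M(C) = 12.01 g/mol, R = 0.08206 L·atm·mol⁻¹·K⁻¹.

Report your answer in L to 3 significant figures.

n(C) = 64.0 / 12.01 = 5.329 mol
n(H2O) = PV/RT = (2.99 × 122) / (0.08206 × 573.15) = 7.756 mol
For 5.329 mol C, stoichiometry requires (1/1) × 5.329 = 5.329 mol H2O; 7.756 mol is available, so C is limiting.
n(H2) = (1/1) × 5.329 = 5.329 mol
V(H2) = nRT/P = 5.329 × 0.08206 × 313.95 / 2.02 = 67.97 L

68.0 L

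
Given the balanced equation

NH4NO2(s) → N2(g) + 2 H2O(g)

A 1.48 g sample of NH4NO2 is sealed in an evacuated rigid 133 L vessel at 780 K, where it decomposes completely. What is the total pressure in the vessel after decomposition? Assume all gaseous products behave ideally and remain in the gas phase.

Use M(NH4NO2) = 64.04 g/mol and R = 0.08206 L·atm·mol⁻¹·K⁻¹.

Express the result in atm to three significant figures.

0.0334 atm

n(NH4NO2) = 1.48 / 64.04 = 0.02311 mol
n(gas produced) = (3/1) × 0.02311 = 0.06933 mol
P = nRT/V = 0.06933 × 0.08206 × 780 / 133 = 0.03337 atm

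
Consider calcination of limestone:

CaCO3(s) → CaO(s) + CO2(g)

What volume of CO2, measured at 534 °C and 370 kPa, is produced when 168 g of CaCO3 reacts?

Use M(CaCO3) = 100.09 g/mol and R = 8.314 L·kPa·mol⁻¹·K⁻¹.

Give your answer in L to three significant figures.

n(CaCO3) = 168.0 / 100.09 = 1.678 mol
n(CO2) = (1/1) × 1.678 = 1.678 mol
V = nRT/P = 1.678 × 8.314 × 807.15 / 370 = 30.43 L

30.4 L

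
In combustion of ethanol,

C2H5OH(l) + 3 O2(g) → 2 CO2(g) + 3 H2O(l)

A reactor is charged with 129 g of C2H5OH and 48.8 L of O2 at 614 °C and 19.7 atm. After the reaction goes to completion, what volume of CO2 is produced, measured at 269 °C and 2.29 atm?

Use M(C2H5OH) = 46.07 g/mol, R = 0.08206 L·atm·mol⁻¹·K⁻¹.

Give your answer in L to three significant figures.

109 L

n(C2H5OH) = 129 / 46.07 = 2.800 mol
n(O2) = PV/RT = (19.7 × 48.8) / (0.08206 × 887.15) = 13.21 mol
For 2.800 mol C2H5OH, stoichiometry requires (3/1) × 2.800 = 8.400 mol O2; 13.21 mol is available, so C2H5OH is limiting.
n(CO2) = (2/1) × 2.800 = 5.600 mol
V(CO2) = nRT/P = 5.600 × 0.08206 × 542.15 / 2.29 = 108.8 L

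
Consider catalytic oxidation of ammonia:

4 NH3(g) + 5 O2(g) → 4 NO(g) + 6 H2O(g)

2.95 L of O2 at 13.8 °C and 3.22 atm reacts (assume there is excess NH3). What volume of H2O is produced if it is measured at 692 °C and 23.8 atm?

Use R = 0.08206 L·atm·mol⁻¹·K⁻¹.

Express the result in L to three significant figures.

1.61 L

n(O2) = PV/RT = (3.22 × 2.95) / (0.08206 × 286.95) = 0.4034 mol
n(H2O) = (6/5) × 0.4034 = 0.4841 mol
V = nRT/P = 0.4841 × 0.08206 × 965.15 / 23.8 = 1.611 L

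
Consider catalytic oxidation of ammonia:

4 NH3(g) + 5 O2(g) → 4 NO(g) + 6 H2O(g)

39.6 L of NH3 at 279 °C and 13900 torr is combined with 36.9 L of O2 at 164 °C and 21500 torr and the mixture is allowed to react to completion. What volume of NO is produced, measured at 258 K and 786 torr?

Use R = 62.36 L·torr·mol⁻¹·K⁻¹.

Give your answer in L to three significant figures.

327 L

n(NH3) = PV/RT = (13900 × 39.6) / (62.36 × 552.15) = 15.99 mol
n(O2) = PV/RT = (21500 × 36.9) / (62.36 × 437.15) = 29.10 mol
For 15.99 mol NH3, stoichiometry requires (5/4) × 15.99 = 19.99 mol O2; 29.10 mol is available, so NH3 is limiting.
n(NO) = (4/4) × 15.99 = 15.99 mol
V(NO) = nRT/P = 15.99 × 62.36 × 258 / 786 = 327.3 L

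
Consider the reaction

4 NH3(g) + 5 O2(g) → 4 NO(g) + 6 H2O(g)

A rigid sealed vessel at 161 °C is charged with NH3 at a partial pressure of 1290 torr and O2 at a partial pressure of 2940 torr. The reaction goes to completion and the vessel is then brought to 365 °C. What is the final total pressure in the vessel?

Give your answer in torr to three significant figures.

6690 torr

With V and T fixed, P_i ∝ n_i, so the mole ratios apply directly to partial pressures at 161 °C.
P(O2) required for 1290 torr of NH3 = (5/4) × 1290 = 1612 torr; available 2940 torr, so NH3 is limiting.
P(O2) remaining = 2940 − (5/4) × 1290 = 1328 torr
P(gaseous products) = (4+6)/4 × 1290 = 3225 torr
P_total at 161 °C = 1328 + 3225 = 4553 torr
Scaling to 365 °C: P = 4553 × 638.15/434.15 = 6692 torr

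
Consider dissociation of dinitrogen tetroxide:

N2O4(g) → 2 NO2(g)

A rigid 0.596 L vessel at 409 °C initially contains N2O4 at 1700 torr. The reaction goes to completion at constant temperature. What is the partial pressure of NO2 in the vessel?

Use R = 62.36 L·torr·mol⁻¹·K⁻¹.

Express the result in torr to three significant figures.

n(N2O4)₀ = PV/RT = (1700 × 0.596) / (62.36 × 682.15) = 0.02382 mol
n(NO2) = (2/1) × 0.02382 = 0.04764 mol
P(NO2) = nRT/V = 0.04764 × 62.36 × 682.15 / 0.596 = 3400 torr

3400 torr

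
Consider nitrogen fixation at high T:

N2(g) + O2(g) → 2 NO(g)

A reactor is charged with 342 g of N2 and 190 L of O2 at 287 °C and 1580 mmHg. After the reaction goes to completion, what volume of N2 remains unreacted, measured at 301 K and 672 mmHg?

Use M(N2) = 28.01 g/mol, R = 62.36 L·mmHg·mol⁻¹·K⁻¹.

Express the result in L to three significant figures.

n(N2) = 342 / 28.01 = 12.21 mol
n(O2) = PV/RT = (1580 × 190) / (62.36 × 560.15) = 8.594 mol
For 12.21 mol N2, stoichiometry requires (1/1) × 12.21 = 12.21 mol O2; 8.594 mol is available, so O2 is limiting.
n(N2) consumed = (1/1) × 8.594 = 8.594 mol; remaining = 12.21 − 8.594 = 3.616 mol
V(N2) = nRT/P = 3.616 × 62.36 × 301 / 672 = 101.0 L

101 L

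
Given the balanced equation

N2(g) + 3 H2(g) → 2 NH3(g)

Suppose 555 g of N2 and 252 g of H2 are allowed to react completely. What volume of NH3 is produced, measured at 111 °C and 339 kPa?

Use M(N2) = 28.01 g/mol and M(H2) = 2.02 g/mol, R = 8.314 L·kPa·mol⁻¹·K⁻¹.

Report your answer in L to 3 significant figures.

n(N2) = 555 / 28.01 = 19.81 mol
n(H2) = 252 / 2.02 = 124.8 mol
For 19.81 mol N2, stoichiometry requires (3/1) × 19.81 = 59.43 mol H2; 124.8 mol is available, so N2 is limiting.
n(NH3) = (2/1) × 19.81 = 39.62 mol
V(NH3) = nRT/P = 39.62 × 8.314 × 384.15 / 339 = 373.3 L

373 L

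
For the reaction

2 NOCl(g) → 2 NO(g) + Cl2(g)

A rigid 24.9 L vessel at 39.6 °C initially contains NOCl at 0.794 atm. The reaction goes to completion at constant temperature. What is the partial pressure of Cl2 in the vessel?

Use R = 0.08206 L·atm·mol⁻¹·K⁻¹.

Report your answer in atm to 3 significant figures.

n(NOCl)₀ = PV/RT = (0.794 × 24.9) / (0.08206 × 312.75) = 0.7704 mol
n(Cl2) = (1/2) × 0.7704 = 0.3852 mol
P(Cl2) = nRT/V = 0.3852 × 0.08206 × 312.75 / 24.9 = 0.3970 atm

0.397 atm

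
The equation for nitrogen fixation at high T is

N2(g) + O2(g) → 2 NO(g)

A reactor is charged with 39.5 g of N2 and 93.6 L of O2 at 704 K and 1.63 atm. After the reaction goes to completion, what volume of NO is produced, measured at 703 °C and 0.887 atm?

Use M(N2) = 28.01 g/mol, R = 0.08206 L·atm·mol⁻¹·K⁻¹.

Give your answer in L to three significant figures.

n(N2) = 39.5 / 28.01 = 1.410 mol
n(O2) = PV/RT = (1.63 × 93.6) / (0.08206 × 704) = 2.641 mol
For 1.410 mol N2, stoichiometry requires (1/1) × 1.410 = 1.410 mol O2; 2.641 mol is available, so N2 is limiting.
n(NO) = (2/1) × 1.410 = 2.820 mol
V(NO) = nRT/P = 2.820 × 0.08206 × 976.15 / 0.887 = 254.7 L

255 L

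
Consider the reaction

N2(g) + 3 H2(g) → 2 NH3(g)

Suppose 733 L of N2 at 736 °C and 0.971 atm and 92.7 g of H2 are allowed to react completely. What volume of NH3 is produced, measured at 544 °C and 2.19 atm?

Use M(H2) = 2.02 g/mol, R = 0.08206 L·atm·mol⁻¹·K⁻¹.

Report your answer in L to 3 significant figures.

526 L

n(N2) = PV/RT = (0.971 × 733) / (0.08206 × 1009.15) = 8.595 mol
n(H2) = 92.7 / 2.02 = 45.89 mol
For 8.595 mol N2, stoichiometry requires (3/1) × 8.595 = 25.79 mol H2; 45.89 mol is available, so N2 is limiting.
n(NH3) = (2/1) × 8.595 = 17.19 mol
V(NH3) = nRT/P = 17.19 × 0.08206 × 817.15 / 2.19 = 526.3 L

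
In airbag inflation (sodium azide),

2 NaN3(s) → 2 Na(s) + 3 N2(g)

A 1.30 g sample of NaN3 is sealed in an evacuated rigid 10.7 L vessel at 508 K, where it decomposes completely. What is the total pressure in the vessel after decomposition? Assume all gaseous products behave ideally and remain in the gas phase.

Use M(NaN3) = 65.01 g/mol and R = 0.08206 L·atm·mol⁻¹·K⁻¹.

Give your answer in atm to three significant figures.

n(NaN3) = 1.30 / 65.01 = 0.02000 mol
n(gas produced) = (3/2) × 0.02000 = 0.03000 mol
P = nRT/V = 0.03000 × 0.08206 × 508 / 10.7 = 0.1169 atm

0.117 atm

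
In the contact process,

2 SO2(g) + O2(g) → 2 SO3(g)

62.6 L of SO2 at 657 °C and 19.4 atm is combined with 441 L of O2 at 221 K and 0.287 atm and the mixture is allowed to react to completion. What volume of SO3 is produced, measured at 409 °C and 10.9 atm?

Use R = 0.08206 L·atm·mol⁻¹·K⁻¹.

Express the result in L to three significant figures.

71.7 L

n(SO2) = PV/RT = (19.4 × 62.6) / (0.08206 × 930.15) = 15.91 mol
n(O2) = PV/RT = (0.287 × 441) / (0.08206 × 221) = 6.979 mol
For 15.91 mol SO2, stoichiometry requires (1/2) × 15.91 = 7.955 mol O2; 6.979 mol is available, so O2 is limiting.
n(SO3) = (2/1) × 6.979 = 13.96 mol
V(SO3) = nRT/P = 13.96 × 0.08206 × 682.15 / 10.9 = 71.69 L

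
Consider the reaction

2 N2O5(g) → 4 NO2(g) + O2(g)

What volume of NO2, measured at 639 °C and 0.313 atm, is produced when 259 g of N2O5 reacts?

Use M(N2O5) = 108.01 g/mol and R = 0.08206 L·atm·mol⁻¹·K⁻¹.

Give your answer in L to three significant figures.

1150 L

n(N2O5) = 259.0 / 108.01 = 2.398 mol
n(NO2) = (4/2) × 2.398 = 4.796 mol
V = nRT/P = 4.796 × 0.08206 × 912.15 / 0.313 = 1147 L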